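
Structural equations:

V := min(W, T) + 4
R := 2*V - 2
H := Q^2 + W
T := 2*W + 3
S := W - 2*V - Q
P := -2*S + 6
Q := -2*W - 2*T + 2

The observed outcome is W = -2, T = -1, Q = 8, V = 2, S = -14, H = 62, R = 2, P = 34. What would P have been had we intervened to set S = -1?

do(S=-1) replaces the equation S := W - 2*V - Q with the constant S = -1.
P = -2*S + 6  [with S=-1]  = 8

8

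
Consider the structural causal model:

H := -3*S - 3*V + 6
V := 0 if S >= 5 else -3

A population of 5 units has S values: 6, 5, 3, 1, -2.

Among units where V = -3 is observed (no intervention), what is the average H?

Observing V=-3 restricts to units where V's equation naturally yields -3: S ∈ {3, 1, -2}. In that subpopulation H = 6, 12, 21, mean 13.

13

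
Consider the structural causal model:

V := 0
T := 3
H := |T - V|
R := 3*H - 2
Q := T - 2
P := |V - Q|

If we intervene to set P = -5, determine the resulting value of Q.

1

do(P=-5) replaces the equation P := |V - Q| with the constant P = -5.
Since Q is not a descendant of the intervened variable, it is unaffected.
Q = T - 2  [with T=3]  = 1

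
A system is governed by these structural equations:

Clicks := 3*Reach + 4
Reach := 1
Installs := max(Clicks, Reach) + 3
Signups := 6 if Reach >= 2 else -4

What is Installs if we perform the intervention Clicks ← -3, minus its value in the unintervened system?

The intervention breaks the incoming arrows to Clicks: Clicks := 3*Reach + 4 no longer applies, and Clicks = -3.
Installs = max(Clicks, Reach) + 3  [with Clicks=-3, Reach=1]  = 4
Without intervention: Clicks = 3*Reach + 4  [with Reach=1]  = 7; Installs = max(Clicks, Reach) + 3  [with Clicks=7, Reach=1]  = 10.
Change = 4 − 10 = -6.

-6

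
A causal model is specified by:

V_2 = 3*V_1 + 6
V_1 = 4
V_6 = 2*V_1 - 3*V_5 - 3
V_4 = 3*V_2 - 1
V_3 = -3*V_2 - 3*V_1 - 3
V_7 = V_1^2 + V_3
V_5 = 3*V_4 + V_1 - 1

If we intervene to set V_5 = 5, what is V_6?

-10

The intervention breaks the incoming arrows to V_5: V_5 = 3*V_4 + V_1 - 1 no longer applies, and V_5 = 5.
V_6 = 2*V_1 - 3*V_5 - 3  [with V_1=4, V_5=5]  = -10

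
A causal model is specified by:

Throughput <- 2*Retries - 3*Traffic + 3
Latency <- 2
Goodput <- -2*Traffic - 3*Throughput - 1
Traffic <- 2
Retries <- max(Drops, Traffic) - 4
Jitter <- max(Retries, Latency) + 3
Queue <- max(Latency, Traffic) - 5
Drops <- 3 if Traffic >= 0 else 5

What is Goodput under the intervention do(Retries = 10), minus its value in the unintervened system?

-66

do(Retries=10) replaces the equation Retries <- max(Drops, Traffic) - 4 with the constant Retries = 10.
Throughput = 2*Retries - 3*Traffic + 3  [with Retries=10, Traffic=2]  = 17
Goodput = -2*Traffic - 3*Throughput - 1  [with Traffic=2, Throughput=17]  = -56
Without intervention: Drops = 3 if Traffic >= 0 else 5  [with Traffic=2]  = 3; Retries = max(Drops, Traffic) - 4  [with Drops=3, Traffic=2]  = -1; Throughput = 2*Retries - 3*Traffic + 3  [with Retries=-1, Traffic=2]  = -5; Goodput = -2*Traffic - 3*Throughput - 1  [with Traffic=2, Throughput=-5]  = 10.
Change = -56 − 10 = -66.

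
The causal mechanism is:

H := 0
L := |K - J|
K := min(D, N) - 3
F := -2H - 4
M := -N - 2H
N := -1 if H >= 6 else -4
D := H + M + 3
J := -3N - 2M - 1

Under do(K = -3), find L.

6

Intervening sets K = -3 and removes its equation (K := min(D, N) - 3).
N = -1 if H >= 6 else -4  [with H=0]  = -4
M = -N - 2H  [with N=-4, H=0]  = 4
J = -3N - 2M - 1  [with N=-4, M=4]  = 3
L = |K - J|  [with K=-3, J=3]  = 6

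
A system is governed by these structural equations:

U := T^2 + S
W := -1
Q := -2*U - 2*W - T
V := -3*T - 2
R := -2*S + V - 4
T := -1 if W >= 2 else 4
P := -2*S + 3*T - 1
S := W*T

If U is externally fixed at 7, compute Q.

Intervening sets U = 7 and removes its equation (U := T^2 + S).
T = -1 if W >= 2 else 4  [with W=-1]  = 4
Q = -2*U - 2*W - T  [with U=7, W=-1, T=4]  = -16

-16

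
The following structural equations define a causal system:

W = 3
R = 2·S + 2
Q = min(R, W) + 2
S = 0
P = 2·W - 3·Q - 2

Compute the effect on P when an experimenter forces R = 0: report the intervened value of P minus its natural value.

6

do(R=0) replaces the equation R = 2·S + 2 with the constant R = 0.
Q = min(R, W) + 2  [with R=0, W=3]  = 2
P = 2·W - 3·Q - 2  [with W=3, Q=2]  = -2
Without intervention: R = 2·S + 2  [with S=0]  = 2; Q = min(R, W) + 2  [with R=2, W=3]  = 4; P = 2·W - 3·Q - 2  [with W=3, Q=4]  = -8.
Change = -2 − (-8) = 6.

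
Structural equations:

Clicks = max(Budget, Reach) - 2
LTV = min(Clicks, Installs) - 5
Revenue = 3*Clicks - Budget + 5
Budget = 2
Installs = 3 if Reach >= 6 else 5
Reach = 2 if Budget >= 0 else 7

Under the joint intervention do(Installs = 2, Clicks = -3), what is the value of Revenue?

-6

The joint intervention fixes Installs = 2, Clicks = -3, removing each variable's own equation.
Revenue = 3*Clicks - Budget + 5  [with Clicks=-3, Budget=2]  = -6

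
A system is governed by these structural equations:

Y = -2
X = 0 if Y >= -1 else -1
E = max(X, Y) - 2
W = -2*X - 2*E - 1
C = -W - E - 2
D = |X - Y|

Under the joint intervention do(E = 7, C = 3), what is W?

-13

The joint intervention fixes E = 7, C = 3, removing each variable's own equation.
X = 0 if Y >= -1 else -1  [with Y=-2]  = -1
W = -2*X - 2*E - 1  [with X=-1, E=7]  = -13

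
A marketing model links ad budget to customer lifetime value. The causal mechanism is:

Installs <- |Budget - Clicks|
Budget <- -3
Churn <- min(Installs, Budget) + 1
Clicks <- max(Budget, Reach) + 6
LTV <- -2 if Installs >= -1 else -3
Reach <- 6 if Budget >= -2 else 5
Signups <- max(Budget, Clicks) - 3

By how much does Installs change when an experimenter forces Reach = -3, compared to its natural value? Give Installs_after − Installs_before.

Under do(Reach=-3), the mechanism Reach <- 6 if Budget >= -2 else 5 is discarded; Reach is fixed at -3.
Clicks = max(Budget, Reach) + 6  [with Budget=-3, Reach=-3]  = 3
Installs = |Budget - Clicks|  [with Budget=-3, Clicks=3]  = 6
Without intervention: Reach = 6 if Budget >= -2 else 5  [with Budget=-3]  = 5; Clicks = max(Budget, Reach) + 6  [with Budget=-3, Reach=5]  = 11; Installs = |Budget - Clicks|  [with Budget=-3, Clicks=11]  = 14.
Change = 6 − 14 = -8.

-8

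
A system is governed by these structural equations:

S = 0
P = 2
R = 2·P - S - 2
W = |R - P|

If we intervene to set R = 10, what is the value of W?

The intervention breaks the incoming arrows to R: R = 2·P - S - 2 no longer applies, and R = 10.
W = |R - P|  [with R=10, P=2]  = 8

8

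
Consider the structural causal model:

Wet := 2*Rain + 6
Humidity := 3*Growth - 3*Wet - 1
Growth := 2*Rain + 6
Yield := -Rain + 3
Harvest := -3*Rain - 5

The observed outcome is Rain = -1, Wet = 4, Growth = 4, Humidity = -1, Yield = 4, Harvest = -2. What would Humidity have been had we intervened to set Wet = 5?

-4

Under do(Wet=5), the mechanism Wet := 2*Rain + 6 is discarded; Wet is fixed at 5.
Growth = 2*Rain + 6  [with Rain=-1]  = 4
Humidity = 3*Growth - 3*Wet - 1  [with Growth=4, Wet=5]  = -4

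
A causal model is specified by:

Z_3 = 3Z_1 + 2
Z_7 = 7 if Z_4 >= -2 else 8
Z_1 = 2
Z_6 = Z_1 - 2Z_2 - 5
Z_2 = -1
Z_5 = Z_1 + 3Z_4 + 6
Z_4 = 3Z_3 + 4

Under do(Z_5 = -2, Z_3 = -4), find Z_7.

The joint intervention fixes Z_5 = -2, Z_3 = -4, removing each variable's own equation.
Z_4 = 3Z_3 + 4  [with Z_3=-4]  = -8
Z_7 = 7 if Z_4 >= -2 else 8  [with Z_4=-8]  = 8

8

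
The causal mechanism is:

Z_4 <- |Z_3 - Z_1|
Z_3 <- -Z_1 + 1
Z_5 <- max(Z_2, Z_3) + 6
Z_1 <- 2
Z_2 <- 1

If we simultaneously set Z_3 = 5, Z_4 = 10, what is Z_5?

Setting Z_3 = 5, Z_4 = 10 by intervention discards those variables' equations.
Z_5 = max(Z_2, Z_3) + 6  [with Z_2=1, Z_3=5]  = 11

11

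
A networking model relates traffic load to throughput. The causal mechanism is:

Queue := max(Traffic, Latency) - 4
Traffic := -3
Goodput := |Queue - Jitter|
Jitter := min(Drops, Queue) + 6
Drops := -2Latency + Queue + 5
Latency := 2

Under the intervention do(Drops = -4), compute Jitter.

Intervening sets Drops = -4 and removes its equation (Drops := -2Latency + Queue + 5).
Queue = max(Traffic, Latency) - 4  [with Traffic=-3, Latency=2]  = -2
Jitter = min(Drops, Queue) + 6  [with Drops=-4, Queue=-2]  = 2

2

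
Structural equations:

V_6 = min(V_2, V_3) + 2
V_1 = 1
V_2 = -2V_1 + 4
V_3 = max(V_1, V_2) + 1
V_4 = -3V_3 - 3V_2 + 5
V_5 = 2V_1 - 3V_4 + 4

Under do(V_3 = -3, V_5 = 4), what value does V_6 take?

Setting V_3 = -3, V_5 = 4 by intervention discards those variables' equations.
V_2 = -2V_1 + 4  [with V_1=1]  = 2
V_6 = min(V_2, V_3) + 2  [with V_2=2, V_3=-3]  = -1

-1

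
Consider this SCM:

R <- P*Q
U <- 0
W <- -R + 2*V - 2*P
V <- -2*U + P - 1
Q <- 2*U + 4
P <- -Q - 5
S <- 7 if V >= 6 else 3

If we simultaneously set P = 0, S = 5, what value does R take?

Setting P = 0, S = 5 by intervention discards those variables' equations.
Q = 2*U + 4  [with U=0]  = 4
R = P*Q  [with P=0, Q=4]  = 0

0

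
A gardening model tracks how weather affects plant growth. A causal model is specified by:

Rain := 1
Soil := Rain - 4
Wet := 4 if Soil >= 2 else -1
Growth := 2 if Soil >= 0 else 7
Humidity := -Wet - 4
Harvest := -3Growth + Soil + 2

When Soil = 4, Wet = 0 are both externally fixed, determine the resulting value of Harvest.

0

Under do(Soil = 4, Wet = 0), each intervened variable's structural equation is replaced by its fixed value.
Growth = 2 if Soil >= 0 else 7  [with Soil=4]  = 2
Harvest = -3Growth + Soil + 2  [with Growth=2, Soil=4]  = 0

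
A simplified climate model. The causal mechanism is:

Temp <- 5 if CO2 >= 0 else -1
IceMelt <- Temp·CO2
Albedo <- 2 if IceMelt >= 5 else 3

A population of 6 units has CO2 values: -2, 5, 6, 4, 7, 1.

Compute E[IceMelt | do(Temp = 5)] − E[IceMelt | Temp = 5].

-5.5

Every unit gets Temp=5 under the intervention. IceMelt values become -10, 25, 30, 20, 35, 5; E[IceMelt|do(Temp=5)] = 17.5.
Observing Temp=5 restricts to units where Temp's equation naturally yields 5: CO2 ∈ {5, 6, 4, 7, 1}. In that subpopulation IceMelt = 25, 30, 20, 35, 5, mean 23.
Difference = 17.5 − 23 = -5.5.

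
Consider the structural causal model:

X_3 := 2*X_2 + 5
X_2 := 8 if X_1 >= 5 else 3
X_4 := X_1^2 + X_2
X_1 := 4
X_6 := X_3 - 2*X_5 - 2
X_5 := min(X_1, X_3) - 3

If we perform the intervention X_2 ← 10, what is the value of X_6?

21

Under do(X_2=10), the mechanism X_2 := 8 if X_1 >= 5 else 3 is discarded; X_2 is fixed at 10.
X_3 = 2*X_2 + 5  [with X_2=10]  = 25
X_5 = min(X_1, X_3) - 3  [with X_1=4, X_3=25]  = 1
X_6 = X_3 - 2*X_5 - 2  [with X_3=25, X_5=1]  = 21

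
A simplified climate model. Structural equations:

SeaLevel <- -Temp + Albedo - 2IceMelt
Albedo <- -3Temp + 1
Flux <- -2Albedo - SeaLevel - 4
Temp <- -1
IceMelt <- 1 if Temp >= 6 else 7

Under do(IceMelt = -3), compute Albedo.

The intervention breaks the incoming arrows to IceMelt: IceMelt <- 1 if Temp >= 6 else 7 no longer applies, and IceMelt = -3.
Since Albedo is not a descendant of the intervened variable, it is unaffected.
Albedo = -3Temp + 1  [with Temp=-1]  = 4

4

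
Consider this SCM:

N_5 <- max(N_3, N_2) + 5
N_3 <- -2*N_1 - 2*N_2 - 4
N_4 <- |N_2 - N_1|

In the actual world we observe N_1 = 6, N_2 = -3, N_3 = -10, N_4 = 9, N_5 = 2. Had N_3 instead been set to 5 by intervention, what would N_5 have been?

do(N_3=5) replaces the equation N_3 <- -2*N_1 - 2*N_2 - 4 with the constant N_3 = 5.
N_5 = max(N_3, N_2) + 5  [with N_3=5, N_2=-3]  = 10

10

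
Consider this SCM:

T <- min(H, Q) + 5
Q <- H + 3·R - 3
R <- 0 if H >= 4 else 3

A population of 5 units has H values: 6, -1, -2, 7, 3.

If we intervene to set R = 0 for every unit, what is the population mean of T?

4.6

Under do(R=0), R's equation is replaced by R=0 for every unit. Per-unit T: 8, 1, 0, 9, 5. Mean = 4.6.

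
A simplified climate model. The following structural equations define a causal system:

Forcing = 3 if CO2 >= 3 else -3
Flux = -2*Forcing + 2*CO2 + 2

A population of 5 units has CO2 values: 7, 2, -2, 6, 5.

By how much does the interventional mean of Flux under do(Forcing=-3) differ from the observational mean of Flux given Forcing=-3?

Under do(Forcing=-3), Forcing's equation is replaced by Forcing=-3 for every unit. Per-unit Flux: 22, 12, 4, 20, 18. Mean = 15.2.
E[Flux|Forcing=-3] averages over only the 2 units with Forcing=-3 (CO2 = 2, -2): Flux = 12, 4, mean 8.
Difference = 15.2 − 8 = 7.2.

7.2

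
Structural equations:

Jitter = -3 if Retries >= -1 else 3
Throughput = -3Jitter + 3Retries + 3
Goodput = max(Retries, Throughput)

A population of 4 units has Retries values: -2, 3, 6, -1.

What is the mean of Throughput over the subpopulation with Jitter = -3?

20

Observing Jitter=-3 restricts to units where Jitter's equation naturally yields -3: Retries ∈ {3, 6, -1}. In that subpopulation Throughput = 21, 30, 9, mean 20.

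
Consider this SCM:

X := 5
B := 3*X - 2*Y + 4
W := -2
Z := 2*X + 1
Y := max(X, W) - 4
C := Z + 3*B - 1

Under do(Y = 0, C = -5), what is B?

19

The joint intervention fixes Y = 0, C = -5, removing each variable's own equation.
B = 3*X - 2*Y + 4  [with X=5, Y=0]  = 19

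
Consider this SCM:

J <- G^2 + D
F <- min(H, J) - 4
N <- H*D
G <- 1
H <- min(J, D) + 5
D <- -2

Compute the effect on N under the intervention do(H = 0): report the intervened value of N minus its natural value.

6

Under do(H=0), the mechanism H <- min(J, D) + 5 is discarded; H is fixed at 0.
N = H*D  [with H=0, D=-2]  = 0
Without intervention: J = G^2 + D  [with G=1, D=-2]  = -1; H = min(J, D) + 5  [with J=-1, D=-2]  = 3; N = H*D  [with H=3, D=-2]  = -6.
Change = 0 − (-6) = 6.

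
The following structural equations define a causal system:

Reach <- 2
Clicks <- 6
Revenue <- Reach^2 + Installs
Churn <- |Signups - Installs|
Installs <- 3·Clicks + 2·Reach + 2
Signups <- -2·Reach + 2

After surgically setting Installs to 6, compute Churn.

do(Installs=6) replaces the equation Installs <- 3·Clicks + 2·Reach + 2 with the constant Installs = 6.
Signups = -2·Reach + 2  [with Reach=2]  = -2
Churn = |Signups - Installs|  [with Signups=-2, Installs=6]  = 8

8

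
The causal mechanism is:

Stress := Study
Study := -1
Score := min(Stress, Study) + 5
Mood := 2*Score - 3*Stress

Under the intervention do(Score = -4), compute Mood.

The intervention breaks the incoming arrows to Score: Score := min(Stress, Study) + 5 no longer applies, and Score = -4.
Stress = Study  [with Study=-1]  = -1
Mood = 2*Score - 3*Stress  [with Score=-4, Stress=-1]  = -5

-5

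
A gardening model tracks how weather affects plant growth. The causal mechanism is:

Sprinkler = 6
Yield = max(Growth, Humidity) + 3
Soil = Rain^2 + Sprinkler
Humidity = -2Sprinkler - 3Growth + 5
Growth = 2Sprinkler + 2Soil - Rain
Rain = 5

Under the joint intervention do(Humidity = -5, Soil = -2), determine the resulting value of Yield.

The joint intervention fixes Humidity = -5, Soil = -2, removing each variable's own equation.
Growth = 2Sprinkler + 2Soil - Rain  [with Sprinkler=6, Soil=-2, Rain=5]  = 3
Yield = max(Growth, Humidity) + 3  [with Growth=3, Humidity=-5]  = 6

6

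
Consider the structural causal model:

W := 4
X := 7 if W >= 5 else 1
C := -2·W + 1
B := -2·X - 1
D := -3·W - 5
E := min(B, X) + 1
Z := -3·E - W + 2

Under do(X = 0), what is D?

-17

do(X=0) replaces the equation X := 7 if W >= 5 else 1 with the constant X = 0.
Since D is not a descendant of the intervened variable, it is unaffected.
D = -3·W - 5  [with W=4]  = -17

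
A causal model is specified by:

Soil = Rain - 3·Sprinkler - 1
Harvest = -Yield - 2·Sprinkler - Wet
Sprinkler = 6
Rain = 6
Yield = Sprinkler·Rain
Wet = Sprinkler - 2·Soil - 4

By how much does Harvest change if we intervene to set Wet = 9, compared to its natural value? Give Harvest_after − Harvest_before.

19

Under do(Wet=9), the mechanism Wet = Sprinkler - 2·Soil - 4 is discarded; Wet is fixed at 9.
Yield = Sprinkler·Rain  [with Sprinkler=6, Rain=6]  = 36
Harvest = -Yield - 2·Sprinkler - Wet  [with Yield=36, Sprinkler=6, Wet=9]  = -57
Without intervention: Soil = Rain - 3·Sprinkler - 1  [with Rain=6, Sprinkler=6]  = -13; Wet = Sprinkler - 2·Soil - 4  [with Sprinkler=6, Soil=-13]  = 28; Yield = Sprinkler·Rain  [with Sprinkler=6, Rain=6]  = 36; Harvest = -Yield - 2·Sprinkler - Wet  [with Yield=36, Sprinkler=6, Wet=28]  = -76.
Change = -57 − (-76) = 19.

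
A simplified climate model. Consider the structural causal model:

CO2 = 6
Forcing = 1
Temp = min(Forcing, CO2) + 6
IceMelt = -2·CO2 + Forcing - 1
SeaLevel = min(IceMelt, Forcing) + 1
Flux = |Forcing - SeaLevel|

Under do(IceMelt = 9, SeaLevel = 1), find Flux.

The joint intervention fixes IceMelt = 9, SeaLevel = 1, removing each variable's own equation.
Flux = |Forcing - SeaLevel|  [with Forcing=1, SeaLevel=1]  = 0

0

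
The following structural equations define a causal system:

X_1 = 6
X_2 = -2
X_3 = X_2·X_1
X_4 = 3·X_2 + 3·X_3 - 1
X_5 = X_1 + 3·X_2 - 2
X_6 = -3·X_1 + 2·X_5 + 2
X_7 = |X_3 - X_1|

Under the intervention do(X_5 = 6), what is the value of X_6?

-4

The intervention breaks the incoming arrows to X_5: X_5 = X_1 + 3·X_2 - 2 no longer applies, and X_5 = 6.
X_6 = -3·X_1 + 2·X_5 + 2  [with X_1=6, X_5=6]  = -4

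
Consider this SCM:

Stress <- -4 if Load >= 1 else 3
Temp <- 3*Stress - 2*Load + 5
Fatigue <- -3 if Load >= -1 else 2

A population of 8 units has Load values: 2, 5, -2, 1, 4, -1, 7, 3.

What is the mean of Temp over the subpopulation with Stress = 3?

E[Temp|Stress=3] averages over only the 2 units with Stress=3 (Load = -2, -1): Temp = 18, 16, mean 17.

17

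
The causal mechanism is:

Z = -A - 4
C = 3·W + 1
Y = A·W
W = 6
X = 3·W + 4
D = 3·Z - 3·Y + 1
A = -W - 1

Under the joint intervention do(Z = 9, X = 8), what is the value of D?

The joint intervention fixes Z = 9, X = 8, removing each variable's own equation.
A = -W - 1  [with W=6]  = -7
Y = A·W  [with A=-7, W=6]  = -42
D = 3·Z - 3·Y + 1  [with Z=9, Y=-42]  = 154

154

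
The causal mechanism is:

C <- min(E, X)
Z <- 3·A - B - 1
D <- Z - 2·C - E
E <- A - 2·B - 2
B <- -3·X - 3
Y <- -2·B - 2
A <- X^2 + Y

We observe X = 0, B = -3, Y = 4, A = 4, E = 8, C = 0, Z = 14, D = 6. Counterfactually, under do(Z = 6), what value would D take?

do(Z=6) replaces the equation Z <- 3·A - B - 1 with the constant Z = 6.
B = -3·X - 3  [with X=0]  = -3
Y = -2·B - 2  [with B=-3]  = 4
A = X^2 + Y  [with X=0, Y=4]  = 4
E = A - 2·B - 2  [with A=4, B=-3]  = 8
C = min(E, X)  [with E=8, X=0]  = 0
D = Z - 2·C - E  [with Z=6, C=0, E=8]  = -2

-2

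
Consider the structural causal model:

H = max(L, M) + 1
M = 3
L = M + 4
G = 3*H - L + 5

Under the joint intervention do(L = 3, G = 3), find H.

4

The joint intervention fixes L = 3, G = 3, removing each variable's own equation.
H = max(L, M) + 1  [with L=3, M=3]  = 4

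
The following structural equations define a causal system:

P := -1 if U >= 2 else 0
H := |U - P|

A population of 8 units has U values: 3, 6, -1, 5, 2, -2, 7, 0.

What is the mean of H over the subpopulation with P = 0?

1

Observing P=0 restricts to units where P's equation naturally yields 0: U ∈ {-1, -2, 0}. In that subpopulation H = 1, 2, 0, mean 1.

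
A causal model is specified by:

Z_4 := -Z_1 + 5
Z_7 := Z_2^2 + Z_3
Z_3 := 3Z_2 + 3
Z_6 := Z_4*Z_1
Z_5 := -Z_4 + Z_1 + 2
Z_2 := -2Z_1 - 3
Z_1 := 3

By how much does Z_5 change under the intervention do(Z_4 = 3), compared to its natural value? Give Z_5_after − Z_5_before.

-1

Intervening sets Z_4 = 3 and removes its equation (Z_4 := -Z_1 + 5).
Z_5 = -Z_4 + Z_1 + 2  [with Z_4=3, Z_1=3]  = 2
Without intervention: Z_4 = -Z_1 + 5  [with Z_1=3]  = 2; Z_5 = -Z_4 + Z_1 + 2  [with Z_4=2, Z_1=3]  = 3.
Change = 2 − 3 = -1.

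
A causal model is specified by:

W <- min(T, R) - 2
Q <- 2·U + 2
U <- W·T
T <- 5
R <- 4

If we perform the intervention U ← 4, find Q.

Intervening sets U = 4 and removes its equation (U <- W·T).
Q = 2·U + 2  [with U=4]  = 10

10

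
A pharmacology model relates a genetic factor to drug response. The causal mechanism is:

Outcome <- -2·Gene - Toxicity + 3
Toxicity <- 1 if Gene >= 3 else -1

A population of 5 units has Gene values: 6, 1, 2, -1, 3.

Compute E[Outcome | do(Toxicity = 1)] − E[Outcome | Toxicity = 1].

4.6

Under do(Toxicity=1), Toxicity's equation is replaced by Toxicity=1 for every unit. Per-unit Outcome: -10, 0, -2, 4, -4. Mean = -2.4.
Conditioning on Toxicity=1 selects the 2 unit(s) with Gene ∈ {6, 3}. Their Outcome values: -10, -4. Mean = -7.
Difference = -2.4 − (-7) = 4.6.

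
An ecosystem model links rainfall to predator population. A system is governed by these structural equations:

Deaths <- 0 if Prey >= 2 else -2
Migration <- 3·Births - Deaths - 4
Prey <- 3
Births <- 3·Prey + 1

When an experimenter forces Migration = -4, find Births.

The intervention breaks the incoming arrows to Migration: Migration <- 3·Births - Deaths - 4 no longer applies, and Migration = -4.
Since Births is not a descendant of the intervened variable, it is unaffected.
Births = 3·Prey + 1  [with Prey=3]  = 10

10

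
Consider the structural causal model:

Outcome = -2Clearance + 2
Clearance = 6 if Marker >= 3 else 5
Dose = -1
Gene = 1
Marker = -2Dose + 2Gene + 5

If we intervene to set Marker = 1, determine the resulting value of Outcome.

-8

do(Marker=1) replaces the equation Marker = -2Dose + 2Gene + 5 with the constant Marker = 1.
Clearance = 6 if Marker >= 3 else 5  [with Marker=1]  = 5
Outcome = -2Clearance + 2  [with Clearance=5]  = -8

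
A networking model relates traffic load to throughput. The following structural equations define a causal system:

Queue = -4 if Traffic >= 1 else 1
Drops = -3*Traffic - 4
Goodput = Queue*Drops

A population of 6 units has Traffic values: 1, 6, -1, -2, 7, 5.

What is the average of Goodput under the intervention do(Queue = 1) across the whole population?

-12

Every unit gets Queue=1 under the intervention. Goodput values become -7, -22, -1, 2, -25, -19; E[Goodput|do(Queue=1)] = -12.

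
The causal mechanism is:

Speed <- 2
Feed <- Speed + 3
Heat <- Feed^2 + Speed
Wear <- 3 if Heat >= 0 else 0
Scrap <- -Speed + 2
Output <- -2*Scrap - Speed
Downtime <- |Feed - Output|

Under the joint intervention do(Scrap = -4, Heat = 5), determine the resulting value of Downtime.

The joint intervention fixes Scrap = -4, Heat = 5, removing each variable's own equation.
Feed = Speed + 3  [with Speed=2]  = 5
Output = -2*Scrap - Speed  [with Scrap=-4, Speed=2]  = 6
Downtime = |Feed - Output|  [with Feed=5, Output=6]  = 1

1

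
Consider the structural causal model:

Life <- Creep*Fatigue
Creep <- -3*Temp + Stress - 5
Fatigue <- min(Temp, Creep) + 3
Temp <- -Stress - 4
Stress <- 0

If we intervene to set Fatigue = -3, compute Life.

-21

Intervening sets Fatigue = -3 and removes its equation (Fatigue <- min(Temp, Creep) + 3).
Temp = -Stress - 4  [with Stress=0]  = -4
Creep = -3*Temp + Stress - 5  [with Temp=-4, Stress=0]  = 7
Life = Creep*Fatigue  [with Creep=7, Fatigue=-3]  = -21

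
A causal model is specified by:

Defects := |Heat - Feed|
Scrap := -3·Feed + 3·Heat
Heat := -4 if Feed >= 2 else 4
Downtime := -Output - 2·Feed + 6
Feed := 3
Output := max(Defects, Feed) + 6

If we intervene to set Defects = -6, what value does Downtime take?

The intervention breaks the incoming arrows to Defects: Defects := |Heat - Feed| no longer applies, and Defects = -6.
Output = max(Defects, Feed) + 6  [with Defects=-6, Feed=3]  = 9
Downtime = -Output - 2·Feed + 6  [with Output=9, Feed=3]  = -9

-9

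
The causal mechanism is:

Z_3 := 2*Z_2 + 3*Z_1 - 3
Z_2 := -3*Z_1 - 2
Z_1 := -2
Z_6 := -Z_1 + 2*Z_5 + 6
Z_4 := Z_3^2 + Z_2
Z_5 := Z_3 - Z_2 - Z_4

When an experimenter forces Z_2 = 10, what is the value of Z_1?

-2

Under do(Z_2=10), the mechanism Z_2 := -3*Z_1 - 2 is discarded; Z_2 is fixed at 10.
Z_1 is not downstream of the intervention, so its value is determined by the original equations.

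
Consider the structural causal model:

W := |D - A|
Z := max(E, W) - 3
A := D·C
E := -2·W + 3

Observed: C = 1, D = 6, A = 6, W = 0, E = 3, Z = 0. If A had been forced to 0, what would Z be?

3

The intervention breaks the incoming arrows to A: A := D·C no longer applies, and A = 0.
W = |D - A|  [with D=6, A=0]  = 6
E = -2·W + 3  [with W=6]  = -9
Z = max(E, W) - 3  [with E=-9, W=6]  = 3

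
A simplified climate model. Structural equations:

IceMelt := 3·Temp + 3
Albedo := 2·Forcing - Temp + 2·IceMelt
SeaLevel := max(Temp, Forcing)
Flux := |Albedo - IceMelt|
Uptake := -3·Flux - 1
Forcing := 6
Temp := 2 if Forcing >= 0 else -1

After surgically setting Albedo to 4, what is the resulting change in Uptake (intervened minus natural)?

The intervention breaks the incoming arrows to Albedo: Albedo := 2·Forcing - Temp + 2·IceMelt no longer applies, and Albedo = 4.
Temp = 2 if Forcing >= 0 else -1  [with Forcing=6]  = 2
IceMelt = 3·Temp + 3  [with Temp=2]  = 9
Flux = |Albedo - IceMelt|  [with Albedo=4, IceMelt=9]  = 5
Uptake = -3·Flux - 1  [with Flux=5]  = -16
Without intervention: Temp = 2 if Forcing >= 0 else -1  [with Forcing=6]  = 2; IceMelt = 3·Temp + 3  [with Temp=2]  = 9; Albedo = 2·Forcing - Temp + 2·IceMelt  [with Forcing=6, Temp=2, IceMelt=9]  = 28; Flux = |Albedo - IceMelt|  [with Albedo=28, IceMelt=9]  = 19; Uptake = -3·Flux - 1  [with Flux=19]  = -58.
Change = -16 − (-58) = 42.

42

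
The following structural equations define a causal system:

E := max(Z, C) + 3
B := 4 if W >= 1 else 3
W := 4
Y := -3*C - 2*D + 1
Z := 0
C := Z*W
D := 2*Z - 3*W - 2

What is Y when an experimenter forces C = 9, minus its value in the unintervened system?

Under do(C=9), the mechanism C := Z*W is discarded; C is fixed at 9.
D = 2*Z - 3*W - 2  [with Z=0, W=4]  = -14
Y = -3*C - 2*D + 1  [with C=9, D=-14]  = 2
Without intervention: D = 2*Z - 3*W - 2  [with Z=0, W=4]  = -14; C = Z*W  [with Z=0, W=4]  = 0; Y = -3*C - 2*D + 1  [with C=0, D=-14]  = 29.
Change = 2 − 29 = -27.

-27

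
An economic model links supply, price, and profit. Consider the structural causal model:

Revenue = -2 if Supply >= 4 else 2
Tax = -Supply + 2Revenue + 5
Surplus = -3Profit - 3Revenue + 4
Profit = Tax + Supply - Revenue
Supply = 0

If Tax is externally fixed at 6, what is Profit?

4

The intervention breaks the incoming arrows to Tax: Tax = -Supply + 2Revenue + 5 no longer applies, and Tax = 6.
Revenue = -2 if Supply >= 4 else 2  [with Supply=0]  = 2
Profit = Tax + Supply - Revenue  [with Tax=6, Supply=0, Revenue=2]  = 4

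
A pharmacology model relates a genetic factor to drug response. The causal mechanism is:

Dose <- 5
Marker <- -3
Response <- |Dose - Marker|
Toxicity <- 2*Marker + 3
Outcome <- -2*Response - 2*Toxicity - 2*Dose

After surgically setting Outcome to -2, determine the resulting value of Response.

8

do(Outcome=-2) replaces the equation Outcome <- -2*Response - 2*Toxicity - 2*Dose with the constant Outcome = -2.
Response is not downstream of the intervention, so its value is determined by the original equations.
Response = |Dose - Marker|  [with Dose=5, Marker=-3]  = 8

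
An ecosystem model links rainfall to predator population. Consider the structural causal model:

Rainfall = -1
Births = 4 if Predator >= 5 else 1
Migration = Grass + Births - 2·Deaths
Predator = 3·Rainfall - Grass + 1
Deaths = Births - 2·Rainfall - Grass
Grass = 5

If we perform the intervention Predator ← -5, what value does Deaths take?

-2

do(Predator=-5) replaces the equation Predator = 3·Rainfall - Grass + 1 with the constant Predator = -5.
Births = 4 if Predator >= 5 else 1  [with Predator=-5]  = 1
Deaths = Births - 2·Rainfall - Grass  [with Births=1, Rainfall=-1, Grass=5]  = -2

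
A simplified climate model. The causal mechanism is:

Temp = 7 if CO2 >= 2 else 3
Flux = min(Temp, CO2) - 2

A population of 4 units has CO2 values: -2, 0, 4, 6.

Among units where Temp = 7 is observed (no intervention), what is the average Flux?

E[Flux|Temp=7] averages over only the 2 units with Temp=7 (CO2 = 4, 6): Flux = 2, 4, mean 3.

3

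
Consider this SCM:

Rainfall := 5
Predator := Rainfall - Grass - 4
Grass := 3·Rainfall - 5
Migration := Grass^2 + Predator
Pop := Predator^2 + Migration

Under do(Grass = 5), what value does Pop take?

37

do(Grass=5) replaces the equation Grass := 3·Rainfall - 5 with the constant Grass = 5.
Predator = Rainfall - Grass - 4  [with Rainfall=5, Grass=5]  = -4
Migration = Grass^2 + Predator  [with Grass=5, Predator=-4]  = 21
Pop = Predator^2 + Migration  [with Predator=-4, Migration=21]  = 37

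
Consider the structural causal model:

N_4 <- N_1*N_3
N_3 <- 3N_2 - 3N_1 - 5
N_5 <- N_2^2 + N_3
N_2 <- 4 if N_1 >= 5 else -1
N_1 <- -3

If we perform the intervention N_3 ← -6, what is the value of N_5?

-5

do(N_3=-6) replaces the equation N_3 <- 3N_2 - 3N_1 - 5 with the constant N_3 = -6.
N_2 = 4 if N_1 >= 5 else -1  [with N_1=-3]  = -1
N_5 = N_2^2 + N_3  [with N_2=-1, N_3=-6]  = -5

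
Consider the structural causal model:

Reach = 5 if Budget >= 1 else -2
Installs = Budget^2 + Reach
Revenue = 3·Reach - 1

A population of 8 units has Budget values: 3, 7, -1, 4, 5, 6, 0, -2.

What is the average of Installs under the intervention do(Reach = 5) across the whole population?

do(Reach=5) breaks Reach's dependence on Budget. With Reach=5 fixed, Installs across the units is 14, 54, 6, 21, 30, 41, 5, 9, mean 22.5.

22.5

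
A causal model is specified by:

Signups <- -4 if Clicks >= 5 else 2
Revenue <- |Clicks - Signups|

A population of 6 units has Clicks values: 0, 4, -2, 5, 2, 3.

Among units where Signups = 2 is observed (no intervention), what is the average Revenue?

1.8

E[Revenue|Signups=2] averages over only the 5 units with Signups=2 (Clicks = 0, 4, -2, 2, 3): Revenue = 2, 2, 4, 0, 1, mean 1.8.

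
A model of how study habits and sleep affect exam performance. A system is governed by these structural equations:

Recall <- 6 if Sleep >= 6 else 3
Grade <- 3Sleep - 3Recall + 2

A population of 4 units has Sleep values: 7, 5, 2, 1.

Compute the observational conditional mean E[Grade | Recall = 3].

1

Observing Recall=3 restricts to units where Recall's equation naturally yields 3: Sleep ∈ {5, 2, 1}. In that subpopulation Grade = 8, -1, -4, mean 1.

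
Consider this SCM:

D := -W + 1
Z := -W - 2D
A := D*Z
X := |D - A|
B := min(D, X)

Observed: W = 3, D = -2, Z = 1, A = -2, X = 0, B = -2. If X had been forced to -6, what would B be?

The intervention breaks the incoming arrows to X: X := |D - A| no longer applies, and X = -6.
D = -W + 1  [with W=3]  = -2
B = min(D, X)  [with D=-2, X=-6]  = -6

-6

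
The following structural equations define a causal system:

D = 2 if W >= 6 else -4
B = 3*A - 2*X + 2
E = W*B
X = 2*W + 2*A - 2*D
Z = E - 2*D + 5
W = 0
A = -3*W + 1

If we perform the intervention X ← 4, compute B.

-3

Intervening sets X = 4 and removes its equation (X = 2*W + 2*A - 2*D).
A = -3*W + 1  [with W=0]  = 1
B = 3*A - 2*X + 2  [with A=1, X=4]  = -3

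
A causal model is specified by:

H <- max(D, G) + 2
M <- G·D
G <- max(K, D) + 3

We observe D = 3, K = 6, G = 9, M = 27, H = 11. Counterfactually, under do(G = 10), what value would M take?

The intervention breaks the incoming arrows to G: G <- max(K, D) + 3 no longer applies, and G = 10.
M = G·D  [with G=10, D=3]  = 30

30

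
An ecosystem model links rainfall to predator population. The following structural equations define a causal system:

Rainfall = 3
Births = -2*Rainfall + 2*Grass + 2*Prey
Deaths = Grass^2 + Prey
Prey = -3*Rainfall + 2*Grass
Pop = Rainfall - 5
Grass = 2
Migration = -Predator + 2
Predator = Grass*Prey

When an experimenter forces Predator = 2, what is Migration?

0

The intervention breaks the incoming arrows to Predator: Predator = Grass*Prey no longer applies, and Predator = 2.
Migration = -Predator + 2  [with Predator=2]  = 0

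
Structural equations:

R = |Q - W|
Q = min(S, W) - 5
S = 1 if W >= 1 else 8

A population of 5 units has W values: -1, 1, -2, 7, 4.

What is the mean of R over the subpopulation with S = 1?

Conditioning on S=1 selects the 3 unit(s) with W ∈ {1, 7, 4}. Their R values: 5, 11, 8. Mean = 8.

8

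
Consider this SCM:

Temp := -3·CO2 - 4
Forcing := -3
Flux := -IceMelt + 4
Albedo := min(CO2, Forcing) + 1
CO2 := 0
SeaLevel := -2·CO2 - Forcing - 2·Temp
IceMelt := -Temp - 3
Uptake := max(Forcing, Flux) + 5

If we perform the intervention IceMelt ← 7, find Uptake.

do(IceMelt=7) replaces the equation IceMelt := -Temp - 3 with the constant IceMelt = 7.
Flux = -IceMelt + 4  [with IceMelt=7]  = -3
Uptake = max(Forcing, Flux) + 5  [with Forcing=-3, Flux=-3]  = 2

2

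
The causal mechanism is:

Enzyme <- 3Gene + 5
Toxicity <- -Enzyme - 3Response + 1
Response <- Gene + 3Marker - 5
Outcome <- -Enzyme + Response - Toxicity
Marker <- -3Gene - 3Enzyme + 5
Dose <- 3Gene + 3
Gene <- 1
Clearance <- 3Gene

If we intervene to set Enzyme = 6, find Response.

-52

do(Enzyme=6) replaces the equation Enzyme <- 3Gene + 5 with the constant Enzyme = 6.
Marker = -3Gene - 3Enzyme + 5  [with Gene=1, Enzyme=6]  = -16
Response = Gene + 3Marker - 5  [with Gene=1, Marker=-16]  = -52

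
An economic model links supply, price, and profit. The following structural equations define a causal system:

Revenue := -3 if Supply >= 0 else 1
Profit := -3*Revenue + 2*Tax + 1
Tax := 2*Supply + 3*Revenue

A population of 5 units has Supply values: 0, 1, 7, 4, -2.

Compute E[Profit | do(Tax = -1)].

The intervention sets Tax=-1 in all 5 units regardless of Supply. Recomputing Profit per unit gives 8, 8, 8, 8, -4; average 5.6.

5.6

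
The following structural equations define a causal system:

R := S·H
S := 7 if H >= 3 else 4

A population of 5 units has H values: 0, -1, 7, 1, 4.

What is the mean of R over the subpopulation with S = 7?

Observing S=7 restricts to units where S's equation naturally yields 7: H ∈ {7, 4}. In that subpopulation R = 49, 28, mean 38.5.

38.5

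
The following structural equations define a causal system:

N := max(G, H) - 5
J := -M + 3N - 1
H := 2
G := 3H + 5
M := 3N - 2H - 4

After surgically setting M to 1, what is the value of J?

16

Intervening sets M = 1 and removes its equation (M := 3N - 2H - 4).
G = 3H + 5  [with H=2]  = 11
N = max(G, H) - 5  [with G=11, H=2]  = 6
J = -M + 3N - 1  [with M=1, N=6]  = 16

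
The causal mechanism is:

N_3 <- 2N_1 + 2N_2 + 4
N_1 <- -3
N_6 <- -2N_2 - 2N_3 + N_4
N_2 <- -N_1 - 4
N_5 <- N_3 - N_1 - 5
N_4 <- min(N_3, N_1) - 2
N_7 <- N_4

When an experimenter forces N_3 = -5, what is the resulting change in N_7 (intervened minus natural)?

-1

The intervention breaks the incoming arrows to N_3: N_3 <- 2N_1 + 2N_2 + 4 no longer applies, and N_3 = -5.
N_4 = min(N_3, N_1) - 2  [with N_3=-5, N_1=-3]  = -7
N_7 = N_4  [with N_4=-7]  = -7
Without intervention: N_2 = -N_1 - 4  [with N_1=-3]  = -1; N_3 = 2N_1 + 2N_2 + 4  [with N_1=-3, N_2=-1]  = -4; N_4 = min(N_3, N_1) - 2  [with N_3=-4, N_1=-3]  = -6; N_7 = N_4  [with N_4=-6]  = -6.
Change = -7 − (-6) = -1.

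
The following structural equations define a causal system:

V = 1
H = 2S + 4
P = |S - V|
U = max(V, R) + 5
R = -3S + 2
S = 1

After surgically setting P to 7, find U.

6

The intervention breaks the incoming arrows to P: P = |S - V| no longer applies, and P = 7.
No directed path runs from P to U, so U keeps its natural value.
R = -3S + 2  [with S=1]  = -1
U = max(V, R) + 5  [with V=1, R=-1]  = 6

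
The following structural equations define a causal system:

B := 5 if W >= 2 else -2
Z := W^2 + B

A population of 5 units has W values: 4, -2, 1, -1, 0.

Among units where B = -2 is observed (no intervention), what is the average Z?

-0.5

Observing B=-2 restricts to units where B's equation naturally yields -2: W ∈ {-2, 1, -1, 0}. In that subpopulation Z = 2, -1, -1, -2, mean -0.5.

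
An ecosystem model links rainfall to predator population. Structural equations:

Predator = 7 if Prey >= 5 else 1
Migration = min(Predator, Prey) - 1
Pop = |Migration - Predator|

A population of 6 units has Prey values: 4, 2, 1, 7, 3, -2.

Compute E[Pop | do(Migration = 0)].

2

do(Migration=0) breaks Migration's dependence on Prey. With Migration=0 fixed, Pop across the units is 1, 1, 1, 7, 1, 1, mean 2.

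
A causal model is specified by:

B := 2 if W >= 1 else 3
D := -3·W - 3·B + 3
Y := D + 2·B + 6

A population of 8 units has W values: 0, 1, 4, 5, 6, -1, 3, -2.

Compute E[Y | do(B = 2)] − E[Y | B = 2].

5.4

do(B=2) breaks B's dependence on W. With B=2 fixed, Y across the units is 7, 4, -5, -8, -11, 10, -2, 13, mean 1.
Observing B=2 restricts to units where B's equation naturally yields 2: W ∈ {1, 4, 5, 6, 3}. In that subpopulation Y = 4, -5, -8, -11, -2, mean -4.4.
Difference = 1 − (-4.4) = 5.4.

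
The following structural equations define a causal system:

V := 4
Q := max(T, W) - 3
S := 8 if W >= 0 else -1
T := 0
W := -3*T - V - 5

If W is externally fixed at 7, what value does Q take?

4

The intervention breaks the incoming arrows to W: W := -3*T - V - 5 no longer applies, and W = 7.
Q = max(T, W) - 3  [with T=0, W=7]  = 4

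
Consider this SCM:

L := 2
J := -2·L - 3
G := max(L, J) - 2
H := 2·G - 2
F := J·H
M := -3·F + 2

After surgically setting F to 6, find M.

The intervention breaks the incoming arrows to F: F := J·H no longer applies, and F = 6.
M = -3·F + 2  [with F=6]  = -16

-16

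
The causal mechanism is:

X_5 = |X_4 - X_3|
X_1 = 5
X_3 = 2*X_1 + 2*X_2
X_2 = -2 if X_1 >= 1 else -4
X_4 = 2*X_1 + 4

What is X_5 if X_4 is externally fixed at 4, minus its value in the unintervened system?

Intervening sets X_4 = 4 and removes its equation (X_4 = 2*X_1 + 4).
X_2 = -2 if X_1 >= 1 else -4  [with X_1=5]  = -2
X_3 = 2*X_1 + 2*X_2  [with X_1=5, X_2=-2]  = 6
X_5 = |X_4 - X_3|  [with X_4=4, X_3=6]  = 2
Without intervention: X_2 = -2 if X_1 >= 1 else -4  [with X_1=5]  = -2; X_3 = 2*X_1 + 2*X_2  [with X_1=5, X_2=-2]  = 6; X_4 = 2*X_1 + 4  [with X_1=5]  = 14; X_5 = |X_4 - X_3|  [with X_4=14, X_3=6]  = 8.
Change = 2 − 8 = -6.

-6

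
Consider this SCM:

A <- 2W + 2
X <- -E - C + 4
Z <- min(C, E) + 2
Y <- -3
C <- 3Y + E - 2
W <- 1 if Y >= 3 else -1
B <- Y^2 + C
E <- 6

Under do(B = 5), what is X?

3

The intervention breaks the incoming arrows to B: B <- Y^2 + C no longer applies, and B = 5.
Since X is not a descendant of the intervened variable, it is unaffected.
C = 3Y + E - 2  [with Y=-3, E=6]  = -5
X = -E - C + 4  [with E=6, C=-5]  = 3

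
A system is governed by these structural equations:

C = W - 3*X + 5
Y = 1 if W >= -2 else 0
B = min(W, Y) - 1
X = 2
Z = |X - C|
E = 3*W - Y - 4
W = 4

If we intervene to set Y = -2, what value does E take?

The intervention breaks the incoming arrows to Y: Y = 1 if W >= -2 else 0 no longer applies, and Y = -2.
E = 3*W - Y - 4  [with W=4, Y=-2]  = 10

10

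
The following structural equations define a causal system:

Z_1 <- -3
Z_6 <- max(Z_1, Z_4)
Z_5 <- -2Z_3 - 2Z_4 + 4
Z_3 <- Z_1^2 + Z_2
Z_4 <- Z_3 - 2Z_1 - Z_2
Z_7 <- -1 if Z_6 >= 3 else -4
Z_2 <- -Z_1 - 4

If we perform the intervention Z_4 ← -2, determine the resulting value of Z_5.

-8

Intervening sets Z_4 = -2 and removes its equation (Z_4 <- Z_3 - 2Z_1 - Z_2).
Z_2 = -Z_1 - 4  [with Z_1=-3]  = -1
Z_3 = Z_1^2 + Z_2  [with Z_1=-3, Z_2=-1]  = 8
Z_5 = -2Z_3 - 2Z_4 + 4  [with Z_3=8, Z_4=-2]  = -8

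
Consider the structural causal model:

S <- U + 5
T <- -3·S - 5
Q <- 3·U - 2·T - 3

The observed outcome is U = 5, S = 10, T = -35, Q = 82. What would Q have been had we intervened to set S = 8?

Under do(S=8), the mechanism S <- U + 5 is discarded; S is fixed at 8.
T = -3·S - 5  [with S=8]  = -29
Q = 3·U - 2·T - 3  [with U=5, T=-29]  = 70

70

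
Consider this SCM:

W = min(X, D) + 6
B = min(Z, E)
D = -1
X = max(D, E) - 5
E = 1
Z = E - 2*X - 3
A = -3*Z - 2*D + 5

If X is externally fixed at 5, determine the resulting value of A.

43

The intervention breaks the incoming arrows to X: X = max(D, E) - 5 no longer applies, and X = 5.
Z = E - 2*X - 3  [with E=1, X=5]  = -12
A = -3*Z - 2*D + 5  [with Z=-12, D=-1]  = 43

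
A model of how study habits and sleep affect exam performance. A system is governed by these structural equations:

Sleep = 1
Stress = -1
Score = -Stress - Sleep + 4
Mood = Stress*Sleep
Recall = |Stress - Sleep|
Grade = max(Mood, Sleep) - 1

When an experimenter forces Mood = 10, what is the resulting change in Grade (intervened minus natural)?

9

Under do(Mood=10), the mechanism Mood = Stress*Sleep is discarded; Mood is fixed at 10.
Grade = max(Mood, Sleep) - 1  [with Mood=10, Sleep=1]  = 9
Without intervention: Mood = Stress*Sleep  [with Stress=-1, Sleep=1]  = -1; Grade = max(Mood, Sleep) - 1  [with Mood=-1, Sleep=1]  = 0.
Change = 9 − 0 = 9.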